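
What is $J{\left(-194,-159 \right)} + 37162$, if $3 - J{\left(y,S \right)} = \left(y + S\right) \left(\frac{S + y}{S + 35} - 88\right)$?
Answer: $\frac{881133}{124} \approx 7105.9$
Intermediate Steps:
$J{\left(y,S \right)} = 3 - \left(-88 + \frac{S + y}{35 + S}\right) \left(S + y\right)$ ($J{\left(y,S \right)} = 3 - \left(y + S\right) \left(\frac{S + y}{S + 35} - 88\right) = 3 - \left(S + y\right) \left(\frac{S + y}{35 + S} - 88\right) = 3 - \left(S + y\right) \left(-88 + \frac{S + y}{35 + S}\right) = 3 - \left(-88 + \frac{S + y}{35 + S}\right) \left(S + y\right)$)
$J{\left(-194,-159 \right)} + 37162 = \frac{105 - \left(-194\right)^{2} + 87 \left(-159\right)^{2} + 3080 \left(-194\right) + 3083 \left(-159\right) + 86 \left(-159\right) \left(-194\right)}{35 - 159} + 37162 = \frac{105 - 37636 + 87 \cdot 25281 - 597520 - 490197 + 2652756}{-124} + 37162 = - \frac{105 - 37636 + 2199447 - 597520 - 490197 + 2652756}{124} + 37162 = \left(- \frac{1}{124}\right) 3726955 + 37162 = - \frac{3726955}{124} + 37162 = \frac{881133}{124}$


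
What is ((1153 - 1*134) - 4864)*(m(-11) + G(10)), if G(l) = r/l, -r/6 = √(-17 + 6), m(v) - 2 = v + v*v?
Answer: -430640 + 2307*I*√11 ≈ -4.3064e+5 + 7651.5*I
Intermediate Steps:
m(v) = 2 + v + v² (m(v) = 2 + (v + v*v) = 2 + (v + v²) = 2 + v + v²)
r = -6*I*√11 (r = -6*√(-17 + 6) = -6*I*√11 ≈ -19.9*I)
G(l) = -6*I*√11/l (G(l) = (-6*I*√11)/l = -6*I*√11/l)
((1153 - 1*134) - 4864)*(m(-11) + G(10)) = ((1153 - 1*134) - 4864)*((2 - 11 + (-11)²) - 6*I*√11/10) = ((1153 - 134) - 4864)*((2 - 11 + 121) - 6*I*√11*⅒) = (1019 - 4864)*(112 - 3*I*√11/5) = -3845*(112 - 3*I*√11/5) = -430640 + 2307*I*√11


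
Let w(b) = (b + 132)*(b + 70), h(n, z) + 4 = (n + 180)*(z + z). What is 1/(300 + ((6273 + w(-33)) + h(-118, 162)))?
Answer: 1/30320 ≈ 3.2982e-5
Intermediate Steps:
h(n, z) = -4 + 2*z*(180 + n) (h(n, z) = -4 + (n + 180)*(z + z) = -4 + (180 + n)*(2*z) = -4 + 2*z*(180 + n))
w(b) = (70 + b)*(132 + b) (w(b) = (132 + b)*(70 + b) = (70 + b)*(132 + b))
1/(300 + ((6273 + w(-33)) + h(-118, 162))) = 1/(300 + ((6273 + (9240 + (-33)² + 202*(-33))) + (-4 + 360*162 + 2*(-118)*162))) = 1/(300 + ((6273 + (9240 + 1089 - 6666)) + (-4 + 58320 - 38232))) = 1/(300 + ((6273 + 3663) + 20084)) = 1/(300 + (9936 + 20084)) = 1/(300 + 30020) = 1/30320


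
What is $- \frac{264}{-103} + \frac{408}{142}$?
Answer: $\frac{39756}{7313} \approx 5.4363$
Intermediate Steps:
$- \frac{264}{-103} + \frac{408}{142} = \left(-264\right) \left(- \frac{1}{103}\right) + 408 \cdot \frac{1}{142} = \frac{264}{103} + \frac{204}{71} = \frac{39756}{7313}$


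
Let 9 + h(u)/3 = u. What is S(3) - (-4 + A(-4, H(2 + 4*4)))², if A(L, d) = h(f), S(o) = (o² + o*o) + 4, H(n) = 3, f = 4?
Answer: -339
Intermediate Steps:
h(u) = -27 + 3*u
S(o) = 4 + 2*o² (S(o) = (o² + o²) + 4 = 2*o² + 4 = 4 + 2*o²)
A(L, d) = -15 (A(L, d) = -27 + 3*4 = -27 + 12 = -15)
S(3) - (-4 + A(-4, H(2 + 4*4)))² = (4 + 2*3²) - (-4 - 15)² = (4 + 2*9) - 1*(-19)² = (4 + 18) - 1*361 = 22 - 361 = -339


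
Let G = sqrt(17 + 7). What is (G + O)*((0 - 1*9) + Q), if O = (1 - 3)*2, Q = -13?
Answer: 88 - 44*sqrt(6) ≈ -19.778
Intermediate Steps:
G = 2*sqrt(6) (G = sqrt(24) = 2*sqrt(6) ≈ 4.8990)
O = -4 (O = -2*2 = -4)
(G + O)*((0 - 1*9) + Q) = (2*sqrt(6) - 4)*((0 - 1*9) - 13) = (-4 + 2*sqrt(6))*((0 - 9) - 13) = (-4 + 2*sqrt(6))*(-9 - 13) = (-4 + 2*sqrt(6))*(-22) = 88 - 44*sqrt(6)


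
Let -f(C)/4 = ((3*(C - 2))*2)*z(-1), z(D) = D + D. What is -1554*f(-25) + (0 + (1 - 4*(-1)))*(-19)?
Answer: 2013889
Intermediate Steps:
z(D) = 2*D
f(C) = -96 + 48*C (f(C) = -4*(3*(C - 2))*2*2*(-1) = -4*(3*(-2 + C))*2*(-2) = -4*(-6 + 3*C)*2*(-2) = -4*(-12 + 6*C)*(-2) = -4*(24 - 12*C) = -96 + 48*C)
-1554*f(-25) + (0 + (1 - 4*(-1)))*(-19) = -1554*(-96 + 48*(-25)) + (0 + (1 - 4*(-1)))*(-19) = -1554*(-96 - 1200) + (0 + (1 + 4))*(-19) = -1554*(-1296) + (0 + 5)*(-19) = 2013984 + 5*(-19) = 2013984 - 95 = 2013889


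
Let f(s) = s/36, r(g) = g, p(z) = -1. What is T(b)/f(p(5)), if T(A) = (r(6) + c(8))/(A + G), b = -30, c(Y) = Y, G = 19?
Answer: 504/11 ≈ 45.818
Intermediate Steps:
T(A) = 14/(19 + A) (T(A) = (6 + 8)/(A + 19) = 14/(19 + A))
f(s) = s/36 (f(s) = s*(1/36) = s/36)
T(b)/f(p(5)) = (14/(19 - 30))/(((1/36)*(-1))) = (14/(-11))/(-1/36) = (14*(-1/11))*(-36) = -14/11*(-36) = 504/11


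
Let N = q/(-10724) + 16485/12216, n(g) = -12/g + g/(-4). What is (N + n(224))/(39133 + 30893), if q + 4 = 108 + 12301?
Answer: -50819569/63706340236 ≈ -0.00079772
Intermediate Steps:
q = 12405 (q = -4 + (108 + 12301) = -4 + 12409 = 12405)
n(g) = -12/g - g/4 (n(g) = -12/g + g*(-¼) = -12/g - g/4)
N = 2103805/10917032 (N = 12405/(-10724) + 16485/12216 = 12405*(-1/10724) + 16485*(1/12216) = -12405/10724 + 5495/4072 = 2103805/10917032 ≈ 0.19271)
(N + n(224))/(39133 + 30893) = (2103805/10917032 + (-12/224 - ¼*224))/(39133 + 30893) = (2103805/10917032 + (-12*1/224 - 56))/70026 = (2103805/10917032 + (-3/56 - 56))*(1/70026) = (2103805/10917032 - 3139/56)*(1/70026) = -152458707/2729258*1/70026 = -50819569/63706340236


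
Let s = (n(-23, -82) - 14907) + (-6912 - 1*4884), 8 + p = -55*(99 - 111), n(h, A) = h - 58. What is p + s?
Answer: -26132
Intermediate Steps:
n(h, A) = -58 + h
p = 652 (p = -8 - 55*(99 - 111) = -8 - 55*(-12) = -8 + 660 = 652)
s = -26784 (s = ((-58 - 23) - 14907) + (-6912 - 1*4884) = (-81 - 14907) + (-6912 - 4884) = -14988 - 11796 = -26784)
p + s = 652 - 26784 = -26132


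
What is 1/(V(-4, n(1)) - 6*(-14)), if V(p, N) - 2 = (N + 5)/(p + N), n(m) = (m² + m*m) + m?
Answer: 1/78 ≈ 0.012821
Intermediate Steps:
n(m) = m + 2*m² (n(m) = (m² + m²) + m = 2*m² + m = m + 2*m²)
V(p, N) = 2 + (5 + N)/(N + p) (V(p, N) = 2 + (N + 5)/(p + N) = 2 + (5 + N)/(N + p))
1/(V(-4, n(1)) - 6*(-14)) = 1/((5 + 2*(-4) + 3*(1*(1 + 2*1)))/(1*(1 + 2*1) - 4) - 6*(-14)) = 1/((5 - 8 + 3*(1*(1 + 2)))/(1*(1 + 2) - 4) + 84) = 1/((5 - 8 + 3*(1*3))/(1*3 - 4) + 84) = 1/((5 - 8 + 3*3)/(3 - 4) + 84) = 1/((5 - 8 + 9)/(-1) + 84) = 1/(-1*6 + 84) = 1/(-6 + 84) = 1/78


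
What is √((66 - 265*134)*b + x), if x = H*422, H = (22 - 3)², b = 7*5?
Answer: I*√1088198 ≈ 1043.2*I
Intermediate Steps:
b = 35
H = 361 (H = 19² = 361)
x = 152342 (x = 361*422 = 152342)
√((66 - 265*134)*b + x) = √((66 - 265*134)*35 + 152342) = √((66 - 35510)*35 + 152342) = √(-35444*35 + 152342) = √(-1240540 + 152342) = √(-1088198) = I*√1088198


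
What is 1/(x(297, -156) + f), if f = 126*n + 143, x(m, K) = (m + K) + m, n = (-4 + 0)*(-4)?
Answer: 1/2597 ≈ 0.00038506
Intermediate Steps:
n = 16 (n = -4*(-4) = 16)
x(m, K) = K + 2*m (x(m, K) = (K + m) + m = K + 2*m)
f = 2159 (f = 126*16 + 143 = 2016 + 143 = 2159)
1/(x(297, -156) + f) = 1/((-156 + 2*297) + 2159) = 1/((-156 + 594) + 2159) = 1/(438 + 2159) = 1/2597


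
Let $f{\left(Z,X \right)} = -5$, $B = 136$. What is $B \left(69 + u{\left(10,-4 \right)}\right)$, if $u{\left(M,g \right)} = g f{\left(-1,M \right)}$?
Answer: $12104$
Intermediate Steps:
$u{\left(M,g \right)} = - 5 g$ ($u{\left(M,g \right)} = g \left(-5\right) = - 5 g$)
$B \left(69 + u{\left(10,-4 \right)}\right) = 136 \left(69 - -20\right) = 136 \left(69 + 20\right) = 136 \cdot 89 = 12104$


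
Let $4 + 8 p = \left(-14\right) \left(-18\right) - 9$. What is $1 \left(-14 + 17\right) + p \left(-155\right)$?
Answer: $- \frac{37021}{8} \approx -4627.6$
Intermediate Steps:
$p = \frac{239}{8}$ ($p = - \frac{1}{2} + \frac{\left(-14\right) \left(-18\right) - 9}{8} = - \frac{1}{2} + \frac{252 - 9}{8} = - \frac{1}{2} + \frac{1}{8} \cdot 243 = - \frac{1}{2} + \frac{243}{8} = \frac{239}{8} \approx 29.875$)
$1 \left(-14 + 17\right) + p \left(-155\right) = 1 \left(-14 + 17\right) + \frac{239}{8} \left(-155\right) = 1 \cdot 3 - \frac{37045}{8} = 3 - \frac{37045}{8} = - \frac{37021}{8}$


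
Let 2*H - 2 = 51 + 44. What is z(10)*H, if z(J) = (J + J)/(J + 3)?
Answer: 970/13 ≈ 74.615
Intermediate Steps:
z(J) = 2*J/(3 + J) (z(J) = (2*J)/(3 + J) = 2*J/(3 + J))
H = 97/2 (H = 1 + (51 + 44)/2 = 1 + (½)*95 = 1 + 95/2 = 97/2 ≈ 48.500)
z(10)*H = (2*10/(3 + 10))*(97/2) = (2*10/13)*(97/2) = (2*10*(1/13))*(97/2) = (20/13)*(97/2) = 970/13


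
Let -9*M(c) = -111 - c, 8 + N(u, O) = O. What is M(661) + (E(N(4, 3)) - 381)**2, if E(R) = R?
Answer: 1341736/9 ≈ 1.4908e+5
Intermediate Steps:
N(u, O) = -8 + O
M(c) = 37/3 + c/9 (M(c) = -(-111 - c)/9 = 37/3 + c/9)
M(661) + (E(N(4, 3)) - 381)**2 = (37/3 + (1/9)*661) + ((-8 + 3) - 381)**2 = (37/3 + 661/9) + (-5 - 381)**2 = 772/9 + (-386)**2 = 772/9 + 148996 = 1341736/9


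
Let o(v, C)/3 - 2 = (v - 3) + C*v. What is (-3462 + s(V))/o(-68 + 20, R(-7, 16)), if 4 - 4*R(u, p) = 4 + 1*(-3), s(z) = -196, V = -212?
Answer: 3658/255 ≈ 14.345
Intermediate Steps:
R(u, p) = ¾ (R(u, p) = 1 - (4 + 1*(-3))/4 = 1 - (4 - 3)/4 = 1 - ¼*1 = 1 - ¼ = ¾)
o(v, C) = -3 + 3*v + 3*C*v (o(v, C) = 6 + 3*((v - 3) + C*v) = 6 + 3*((-3 + v) + C*v) = 6 + 3*(-3 + v + C*v) = 6 + (-9 + 3*v + 3*C*v) = -3 + 3*v + 3*C*v)
(-3462 + s(V))/o(-68 + 20, R(-7, 16)) = (-3462 - 196)/(-3 + 3*(-68 + 20) + 3*(¾)*(-68 + 20)) = -3658/(-3 + 3*(-48) + 3*(¾)*(-48)) = -3658/(-3 - 144 - 108) = -3658/(-255) = -3658*(-1/255) = 3658/255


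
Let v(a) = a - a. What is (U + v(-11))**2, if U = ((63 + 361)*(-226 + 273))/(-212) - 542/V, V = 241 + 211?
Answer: 462895225/51076 ≈ 9062.9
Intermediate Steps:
v(a) = 0
V = 452
U = -21515/226 (U = ((63 + 361)*(-226 + 273))/(-212) - 542/452 = (424*47)*(-1/212) - 542*1/452 = 19928*(-1/212) - 271/226 = -94 - 271/226 = -21515/226 ≈ -95.199)
(U + v(-11))**2 = (-21515/226 + 0)**2 = (-21515/226)**2 = 462895225/51076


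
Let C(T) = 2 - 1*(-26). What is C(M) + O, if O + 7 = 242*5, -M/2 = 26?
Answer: 1231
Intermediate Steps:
M = -52 (M = -2*26 = -52)
C(T) = 28 (C(T) = 2 + 26 = 28)
O = 1203 (O = -7 + 242*5 = -7 + 1210 = 1203)
C(M) + O = 28 + 1203 = 1231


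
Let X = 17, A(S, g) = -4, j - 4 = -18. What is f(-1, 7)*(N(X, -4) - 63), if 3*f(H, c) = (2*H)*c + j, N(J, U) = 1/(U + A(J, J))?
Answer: 3535/6 ≈ 589.17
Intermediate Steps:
j = -14 (j = 4 - 18 = -14)
N(J, U) = 1/(-4 + U) (N(J, U) = 1/(U - 4) = 1/(-4 + U))
f(H, c) = -14/3 + 2*H*c/3 (f(H, c) = ((2*H)*c - 14)/3 = (2*H*c - 14)/3 = (-14 + 2*H*c)/3 = -14/3 + 2*H*c/3)
f(-1, 7)*(N(X, -4) - 63) = (-14/3 + (⅔)*(-1)*7)*(1/(-4 - 4) - 63) = (-14/3 - 14/3)*(1/(-8) - 63) = -28*(-⅛ - 63)/3 = -28/3*(-505/8) = 3535/6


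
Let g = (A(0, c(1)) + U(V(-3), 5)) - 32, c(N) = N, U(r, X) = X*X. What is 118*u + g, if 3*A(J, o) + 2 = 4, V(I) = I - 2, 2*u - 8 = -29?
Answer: -3736/3 ≈ -1245.3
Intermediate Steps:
u = -21/2 (u = 4 + (½)*(-29) = 4 - 29/2 = -21/2 ≈ -10.500)
V(I) = -2 + I
U(r, X) = X²
A(J, o) = ⅔ (A(J, o) = -⅔ + (⅓)*4 = -⅔ + 4/3 = ⅔)
g = -19/3 (g = (⅔ + 5²) - 32 = (⅔ + 25) - 32 = 77/3 - 32 = -19/3 ≈ -6.3333)
118*u + g = 118*(-21/2) - 19/3 = -1239 - 19/3 = -3736/3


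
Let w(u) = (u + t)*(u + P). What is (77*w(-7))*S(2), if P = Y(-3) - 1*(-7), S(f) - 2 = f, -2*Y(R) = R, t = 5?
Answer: -924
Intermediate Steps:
Y(R) = -R/2
S(f) = 2 + f
P = 17/2 (P = -½*(-3) - 1*(-7) = 3/2 + 7 = 17/2 ≈ 8.5000)
w(u) = (5 + u)*(17/2 + u) (w(u) = (u + 5)*(u + 17/2) = (5 + u)*(17/2 + u))
(77*w(-7))*S(2) = (77*(85/2 + (-7)² + (27/2)*(-7)))*(2 + 2) = (77*(85/2 + 49 - 189/2))*4 = (77*(-3))*4 = -231*4 = -924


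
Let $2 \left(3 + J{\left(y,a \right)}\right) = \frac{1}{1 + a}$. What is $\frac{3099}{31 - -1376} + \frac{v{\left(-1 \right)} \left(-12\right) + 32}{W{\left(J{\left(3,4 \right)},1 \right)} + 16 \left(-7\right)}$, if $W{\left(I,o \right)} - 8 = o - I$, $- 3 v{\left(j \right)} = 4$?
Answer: $\frac{115559}{67067} \approx 1.723$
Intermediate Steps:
$v{\left(j \right)} = - \frac{4}{3}$ ($v{\left(j \right)} = \left(- \frac{1}{3}\right) 4 = - \frac{4}{3}$)
$J{\left(y,a \right)} = -3 + \frac{1}{2 \left(1 + a\right)}$
$W{\left(I,o \right)} = 8 + o - I$ ($W{\left(I,o \right)} = 8 - \left(I - o\right) = 8 + o - I$)
$\frac{3099}{31 - -1376} + \frac{v{\left(-1 \right)} \left(-12\right) + 32}{W{\left(J{\left(3,4 \right)},1 \right)} + 16 \left(-7\right)} = \frac{3099}{31 - -1376} + \frac{\left(- \frac{4}{3}\right) \left(-12\right) + 32}{\left(8 + 1 - \frac{-5 - 24}{2 \left(1 + 4\right)}\right) + 16 \left(-7\right)} = \frac{3099}{31 + 1376} + \frac{16 + 32}{\left(8 + 1 - \frac{-5 - 24}{2 \cdot 5}\right) - 112} = \frac{3099}{1407} + \frac{48}{\left(8 + 1 - \frac{1}{2} \cdot \frac{1}{5} \left(-29\right)\right) - 112} = 3099 \cdot \frac{1}{1407} + \frac{48}{\left(8 + 1 - - \frac{29}{10}\right) - 112} = \frac{1033}{469} + \frac{48}{\left(8 + 1 + \frac{29}{10}\right) - 112} = \frac{1033}{469} + \frac{48}{\frac{119}{10} - 112} = \frac{1033}{469} + \frac{48}{- \frac{1001}{10}} = \frac{1033}{469} + 48 \left(- \frac{10}{1001}\right) = \frac{1033}{469} - \frac{480}{1001} = \frac{115559}{67067}$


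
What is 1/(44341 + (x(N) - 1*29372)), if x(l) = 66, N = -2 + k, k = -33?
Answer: 1/15035 ≈ 6.6511e-5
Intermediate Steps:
N = -35 (N = -2 - 33 = -35)
1/(44341 + (x(N) - 1*29372)) = 1/(44341 + (66 - 1*29372)) = 1/(44341 + (66 - 29372)) = 1/(44341 - 29306) = 1/15035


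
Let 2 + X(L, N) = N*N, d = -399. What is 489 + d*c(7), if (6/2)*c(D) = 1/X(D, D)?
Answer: 22850/47 ≈ 486.17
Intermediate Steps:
X(L, N) = -2 + N² (X(L, N) = -2 + N*N = -2 + N²)
c(D) = 1/(3*(-2 + D²))
489 + d*c(7) = 489 - 133/(-2 + 7²) = 489 - 133/(-2 + 49) = 489 - 133/47 = 22850/47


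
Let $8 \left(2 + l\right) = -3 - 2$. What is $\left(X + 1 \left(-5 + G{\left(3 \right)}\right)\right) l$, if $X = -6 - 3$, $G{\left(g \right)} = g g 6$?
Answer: $-105$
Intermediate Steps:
$l = - \frac{21}{8}$ ($l = -2 + \frac{-3 - 2}{8} = -2 + \frac{1}{8} \left(-5\right) = -2 - \frac{5}{8} = - \frac{21}{8} \approx -2.625$)
$G{\left(g \right)} = 6 g^{2}$ ($G{\left(g \right)} = g^{2} \cdot 6 = 6 g^{2}$)
$X = -9$
$\left(X + 1 \left(-5 + G{\left(3 \right)}\right)\right) l = \left(-9 + 1 \left(-5 + 6 \cdot 3^{2}\right)\right) \left(- \frac{21}{8}\right) = \left(-9 + 1 \left(-5 + 6 \cdot 9\right)\right) \left(- \frac{21}{8}\right) = \left(-9 + 1 \left(-5 + 54\right)\right) \left(- \frac{21}{8}\right) = \left(-9 + 1 \cdot 49\right) \left(- \frac{21}{8}\right) = \left(-9 + 49\right) \left(- \frac{21}{8}\right) = 40 \left(- \frac{21}{8}\right) = -105$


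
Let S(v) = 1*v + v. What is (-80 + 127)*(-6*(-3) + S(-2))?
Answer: 658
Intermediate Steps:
S(v) = 2*v (S(v) = v + v = 2*v)
(-80 + 127)*(-6*(-3) + S(-2)) = (-80 + 127)*(-6*(-3) + 2*(-2)) = 47*(18 - 4) = 47*14 = 658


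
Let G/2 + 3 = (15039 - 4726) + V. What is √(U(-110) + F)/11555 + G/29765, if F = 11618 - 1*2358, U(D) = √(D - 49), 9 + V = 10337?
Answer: 41276/29765 + √(9260 + I*√159)/11555 ≈ 1.3951 + 5.6701e-6*I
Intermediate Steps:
V = 10328 (V = -9 + 10337 = 10328)
U(D) = √(-49 + D)
F = 9260 (F = 11618 - 2358 = 9260)
G = 41276 (G = -6 + 2*((15039 - 4726) + 10328) = -6 + 2*(10313 + 10328) = -6 + 2*20641 = -6 + 41282 = 41276)
√(U(-110) + F)/11555 + G/29765 = √(√(-49 - 110) + 9260)/11555 + 41276/29765 = √(√(-159) + 9260)*(1/11555) + 41276*(1/29765) = √(I*√159 + 9260)*(1/11555) + 41276/29765 = √(9260 + I*√159)*(1/11555) + 41276/29765 = √(9260 + I*√159)/11555 + 41276/29765 = 41276/29765 + √(9260 + I*√159)/11555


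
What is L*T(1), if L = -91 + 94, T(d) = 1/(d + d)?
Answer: 3/2 ≈ 1.5000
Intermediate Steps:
T(d) = 1/(2*d)
L = 3
L*T(1) = 3*((1/2)/1) = 3*((1/2)*1) = 3*(1/2) = 3/2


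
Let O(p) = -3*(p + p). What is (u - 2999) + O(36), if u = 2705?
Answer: -510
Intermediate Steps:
O(p) = -6*p
(u - 2999) + O(36) = (2705 - 2999) - 6*36 = -294 - 216 = -510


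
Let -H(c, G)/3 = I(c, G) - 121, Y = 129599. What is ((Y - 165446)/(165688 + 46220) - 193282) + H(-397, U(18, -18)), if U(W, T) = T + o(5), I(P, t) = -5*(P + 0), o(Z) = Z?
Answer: -14047675813/70636 ≈ -1.9887e+5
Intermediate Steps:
I(P, t) = -5*P
U(W, T) = 5 + T (U(W, T) = T + 5 = 5 + T)
H(c, G) = 363 + 15*c (H(c, G) = -3*(-5*c - 121) = -3*(-121 - 5*c) = 363 + 15*c)
((Y - 165446)/(165688 + 46220) - 193282) + H(-397, U(18, -18)) = ((129599 - 165446)/(165688 + 46220) - 193282) + (363 + 15*(-397)) = (-35847/211908 - 193282) + (363 - 5955) = (-35847*1/211908 - 193282) - 5592 = (-11949/70636 - 193282) - 5592 = -13652679301/70636 - 5592 = -14047675813/70636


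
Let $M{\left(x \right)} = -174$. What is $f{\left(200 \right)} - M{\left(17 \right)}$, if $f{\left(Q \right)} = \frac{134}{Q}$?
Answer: $\frac{17467}{100} \approx 174.67$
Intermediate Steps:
$f{\left(200 \right)} - M{\left(17 \right)} = \frac{134}{200} - -174 = 134 \cdot \frac{1}{200} + 174 = \frac{67}{100} + 174 = \frac{17467}{100}$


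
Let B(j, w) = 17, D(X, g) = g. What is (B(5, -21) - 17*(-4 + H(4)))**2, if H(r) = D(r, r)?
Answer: 289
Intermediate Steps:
H(r) = r
(B(5, -21) - 17*(-4 + H(4)))**2 = (17 - 17*(-4 + 4))**2 = (17 - 17*0)**2 = (17 + 0)**2 = 17**2 = 289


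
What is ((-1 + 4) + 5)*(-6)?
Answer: -48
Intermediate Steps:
((-1 + 4) + 5)*(-6) = (3 + 5)*(-6) = 8*(-6) = -48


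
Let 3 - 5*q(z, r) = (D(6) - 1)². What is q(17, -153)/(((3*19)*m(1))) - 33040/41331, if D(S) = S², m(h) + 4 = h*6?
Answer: -11556547/3926445 ≈ -2.9433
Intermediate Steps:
m(h) = -4 + 6*h (m(h) = -4 + h*6 = -4 + 6*h)
q(z, r) = -1222/5 (q(z, r) = ⅗ - (6² - 1)²/5 = ⅗ - (36 - 1)²/5 = ⅗ - ⅕*35² = ⅗ - ⅕*1225 = ⅗ - 245 = -1222/5)
q(17, -153)/(((3*19)*m(1))) - 33040/41331 = -1222*1/(57*(-4 + 6*1))/5 - 33040/41331 = -1222*1/(57*(-4 + 6))/5 - 33040*1/41331 = -1222/(5*(57*2)) - 33040/41331 = -1222/5/114 - 33040/41331 = -1222/5*1/114 - 33040/41331 = -611/285 - 33040/41331 = -11556547/3926445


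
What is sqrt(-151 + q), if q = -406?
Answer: I*sqrt(557) ≈ 23.601*I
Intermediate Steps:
sqrt(-151 + q) = sqrt(-151 - 406) = sqrt(-557) = I*sqrt(557)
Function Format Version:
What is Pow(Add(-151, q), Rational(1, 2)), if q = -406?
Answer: Mul(I, Pow(557, Rational(1, 2))) ≈ Mul(23.601, I)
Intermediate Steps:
Pow(Add(-151, q), Rational(1, 2)) = Pow(Add(-151, -406), Rational(1, 2)) = Pow(-557, Rational(1, 2)) = Mul(I, Pow(557, Rational(1, 2)))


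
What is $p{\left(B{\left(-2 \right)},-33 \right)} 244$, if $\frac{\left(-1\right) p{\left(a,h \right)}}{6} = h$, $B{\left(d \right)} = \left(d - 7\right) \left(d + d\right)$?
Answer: $48312$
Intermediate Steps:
$B{\left(d \right)} = 2 d \left(-7 + d\right)$ ($B{\left(d \right)} = \left(-7 + d\right) 2 d = 2 d \left(-7 + d\right)$)
$p{\left(a,h \right)} = - 6 h$
$p{\left(B{\left(-2 \right)},-33 \right)} 244 = \left(-6\right) \left(-33\right) 244 = 198 \cdot 244 = 48312$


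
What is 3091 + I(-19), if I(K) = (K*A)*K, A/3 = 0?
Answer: 3091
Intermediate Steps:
A = 0 (A = 3*0 = 0)
I(K) = 0 (I(K) = (K*0)*K = 0*K = 0)
3091 + I(-19) = 3091 + 0 = 3091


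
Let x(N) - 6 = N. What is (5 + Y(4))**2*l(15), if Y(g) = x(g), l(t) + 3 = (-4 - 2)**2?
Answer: 7425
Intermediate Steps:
x(N) = 6 + N
l(t) = 33 (l(t) = -3 + (-4 - 2)**2 = -3 + (-6)**2 = -3 + 36 = 33)
Y(g) = 6 + g
(5 + Y(4))**2*l(15) = (5 + (6 + 4))**2*33 = (5 + 10)**2*33 = 15**2*33 = 225*33 = 7425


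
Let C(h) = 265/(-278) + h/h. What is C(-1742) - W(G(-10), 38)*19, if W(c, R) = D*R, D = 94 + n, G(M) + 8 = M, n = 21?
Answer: -23082327/278 ≈ -83030.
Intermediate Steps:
G(M) = -8 + M
D = 115 (D = 94 + 21 = 115)
C(h) = 13/278 (C(h) = 265*(-1/278) + 1 = -265/278 + 1 = 13/278)
W(c, R) = 115*R
C(-1742) - W(G(-10), 38)*19 = 13/278 - 115*38*19 = 13/278 - 4370*19 = 13/278 - 1*83030 = 13/278 - 83030 = -23082327/278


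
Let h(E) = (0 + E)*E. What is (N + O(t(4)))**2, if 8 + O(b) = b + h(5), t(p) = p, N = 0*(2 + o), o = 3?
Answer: 441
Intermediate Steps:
N = 0 (N = 0*(2 + 3) = 0*5 = 0)
h(E) = E**2 (h(E) = E*E = E**2)
O(b) = 17 + b (O(b) = -8 + (b + 5**2) = -8 + (b + 25) = -8 + (25 + b) = 17 + b)
(N + O(t(4)))**2 = (0 + (17 + 4))**2 = (0 + 21)**2 = 21**2 = 441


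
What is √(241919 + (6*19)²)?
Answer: √254915 ≈ 504.89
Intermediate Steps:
√(241919 + (6*19)²) = √(241919 + 114²) = √(241919 + 12996) = √254915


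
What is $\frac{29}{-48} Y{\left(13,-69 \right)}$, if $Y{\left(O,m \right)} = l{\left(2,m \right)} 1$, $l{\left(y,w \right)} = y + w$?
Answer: $\frac{1943}{48} \approx 40.479$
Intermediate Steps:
$l{\left(y,w \right)} = w + y$
$Y{\left(O,m \right)} = 2 + m$ ($Y{\left(O,m \right)} = \left(m + 2\right) 1 = \left(2 + m\right) 1 = 2 + m$)
$\frac{29}{-48} Y{\left(13,-69 \right)} = \frac{29}{-48} \left(2 - 69\right) = 29 \left(- \frac{1}{48}\right) \left(-67\right) = \left(- \frac{29}{48}\right) \left(-67\right) = \frac{1943}{48}$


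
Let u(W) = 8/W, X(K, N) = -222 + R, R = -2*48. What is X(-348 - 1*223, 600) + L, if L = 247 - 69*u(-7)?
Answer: 55/7 ≈ 7.8571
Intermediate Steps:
R = -96
X(K, N) = -318 (X(K, N) = -222 - 96 = -318)
L = 2281/7 (L = 247 - 552/(-7) = 247 - 552*(-1)/7 = 247 - 69*(-8/7) = 247 + 552/7 = 2281/7 ≈ 325.86)
X(-348 - 1*223, 600) + L = -318 + 2281/7 = 55/7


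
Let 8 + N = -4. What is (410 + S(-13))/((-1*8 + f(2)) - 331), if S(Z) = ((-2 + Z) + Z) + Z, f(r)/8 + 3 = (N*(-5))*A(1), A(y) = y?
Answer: 41/13 ≈ 3.1538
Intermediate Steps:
N = -12 (N = -8 - 4 = -12)
f(r) = 456 (f(r) = -24 + 8*(-12*(-5)*1) = -24 + 8*(60*1) = -24 + 8*60 = -24 + 480 = 456)
S(Z) = -2 + 3*Z (S(Z) = (-2 + 2*Z) + Z = -2 + 3*Z)
(410 + S(-13))/((-1*8 + f(2)) - 331) = (410 + (-2 + 3*(-13)))/((-1*8 + 456) - 331) = (410 + (-2 - 39))/((-8 + 456) - 331) = (410 - 41)/(448 - 331) = 369/117 = 369*(1/117) = 41/13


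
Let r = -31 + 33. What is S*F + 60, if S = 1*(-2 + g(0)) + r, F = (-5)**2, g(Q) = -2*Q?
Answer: 60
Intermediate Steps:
F = 25
r = 2
S = 0 (S = 1*(-2 - 2*0) + 2 = 1*(-2 + 0) + 2 = 1*(-2) + 2 = -2 + 2 = 0)
S*F + 60 = 0*25 + 60 = 0 + 60 = 60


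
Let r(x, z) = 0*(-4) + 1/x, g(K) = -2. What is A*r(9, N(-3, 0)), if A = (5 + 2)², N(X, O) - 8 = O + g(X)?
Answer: 49/9 ≈ 5.4444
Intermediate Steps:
N(X, O) = 6 + O (N(X, O) = 8 + (O - 2) = 8 + (-2 + O) = 6 + O)
r(x, z) = 1/x (r(x, z) = 0 + 1/x = 1/x)
A = 49 (A = 7² = 49)
A*r(9, N(-3, 0)) = 49/9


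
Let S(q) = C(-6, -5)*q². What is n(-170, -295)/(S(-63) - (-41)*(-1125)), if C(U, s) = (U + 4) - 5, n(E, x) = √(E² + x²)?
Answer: -5*√4637/73908 ≈ -0.0046068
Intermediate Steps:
C(U, s) = -1 + U (C(U, s) = (4 + U) - 5 = -1 + U)
S(q) = -7*q² (S(q) = (-1 - 6)*q² = -7*q²)
n(-170, -295)/(S(-63) - (-41)*(-1125)) = √((-170)² + (-295)²)/(-7*(-63)² - (-41)*(-1125)) = √(28900 + 87025)/(-7*3969 - 1*46125) = √115925/(-27783 - 46125) = (5*√4637)/(-73908) = (5*√4637)*(-1/73908) = -5*√4637/73908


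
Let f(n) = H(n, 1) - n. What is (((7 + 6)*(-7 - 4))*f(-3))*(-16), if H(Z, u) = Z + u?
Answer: 2288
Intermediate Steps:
f(n) = 1 (f(n) = (n + 1) - n = (1 + n) - n = 1)
(((7 + 6)*(-7 - 4))*f(-3))*(-16) = (((7 + 6)*(-7 - 4))*1)*(-16) = ((13*(-11))*1)*(-16) = -143*1*(-16) = -143*(-16) = 2288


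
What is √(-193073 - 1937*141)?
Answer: I*√466190 ≈ 682.78*I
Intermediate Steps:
√(-193073 - 1937*141) = √(-193073 - 273117) = √(-466190) = I*√466190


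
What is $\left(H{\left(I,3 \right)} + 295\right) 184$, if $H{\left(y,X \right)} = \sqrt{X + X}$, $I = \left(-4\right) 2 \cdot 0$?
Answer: $54280 + 184 \sqrt{6} \approx 54731.0$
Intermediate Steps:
$I = 0$ ($I = \left(-8\right) 0 = 0$)
$H{\left(y,X \right)} = \sqrt{2} \sqrt{X}$ ($H{\left(y,X \right)} = \sqrt{2 X} = \sqrt{2} \sqrt{X}$)
$\left(H{\left(I,3 \right)} + 295\right) 184 = \left(\sqrt{2} \sqrt{3} + 295\right) 184 = \left(\sqrt{6} + 295\right) 184 = \left(295 + \sqrt{6}\right) 184 = 54280 + 184 \sqrt{6}$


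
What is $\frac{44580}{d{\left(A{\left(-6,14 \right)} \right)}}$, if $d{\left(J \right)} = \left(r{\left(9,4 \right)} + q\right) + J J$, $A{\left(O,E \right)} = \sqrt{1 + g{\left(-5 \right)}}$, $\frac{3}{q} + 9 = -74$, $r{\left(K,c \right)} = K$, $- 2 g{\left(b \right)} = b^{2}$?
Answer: $- \frac{7400280}{421} \approx -17578.0$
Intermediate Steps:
$g{\left(b \right)} = - \frac{b^{2}}{2}$
$q = - \frac{3}{83}$ ($q = \frac{3}{-9 - 74} = \frac{3}{-83} = 3 \left(- \frac{1}{83}\right) = - \frac{3}{83} \approx -0.036145$)
$A{\left(O,E \right)} = \frac{i \sqrt{46}}{2}$ ($A{\left(O,E \right)} = \sqrt{1 - \frac{\left(-5\right)^{2}}{2}} = \sqrt{1 - \frac{25}{2}} = \sqrt{- \frac{23}{2}} = \frac{i \sqrt{46}}{2}$)
$d{\left(J \right)} = \frac{744}{83} + J^{2}$ ($d{\left(J \right)} = \left(9 - \frac{3}{83}\right) + J J = \frac{744}{83} + J^{2}$)
$\frac{44580}{d{\left(A{\left(-6,14 \right)} \right)}} = \frac{44580}{\frac{744}{83} + \left(\frac{i \sqrt{46}}{2}\right)^{2}} = \frac{44580}{\frac{744}{83} - \frac{23}{2}} = \frac{44580}{- \frac{421}{166}} = 44580 \left(- \frac{166}{421}\right) = - \frac{7400280}{421}$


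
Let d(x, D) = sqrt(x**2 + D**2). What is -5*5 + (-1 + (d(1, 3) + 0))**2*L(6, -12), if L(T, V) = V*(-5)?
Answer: 635 - 120*sqrt(10) ≈ 255.53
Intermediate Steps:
L(T, V) = -5*V
d(x, D) = sqrt(D**2 + x**2)
-5*5 + (-1 + (d(1, 3) + 0))**2*L(6, -12) = -5*5 + (-1 + (sqrt(3**2 + 1**2) + 0))**2*(-5*(-12)) = -25 + (-1 + (sqrt(9 + 1) + 0))**2*60 = -25 + (-1 + (sqrt(10) + 0))**2*60 = -25 + (-1 + sqrt(10))**2*60 = -25 + 60*(-1 + sqrt(10))**2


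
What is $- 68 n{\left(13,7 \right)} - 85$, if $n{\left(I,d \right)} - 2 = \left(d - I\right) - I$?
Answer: $1071$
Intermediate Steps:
$n{\left(I,d \right)} = 2 + d - 2 I$ ($n{\left(I,d \right)} = 2 - \left(- d + 2 I\right) = 2 + d - 2 I$)
$- 68 n{\left(13,7 \right)} - 85 = - 68 \left(2 + 7 - 26\right) - 85 = \left(-68\right) \left(-17\right) - 85 = 1156 - 85 = 1071$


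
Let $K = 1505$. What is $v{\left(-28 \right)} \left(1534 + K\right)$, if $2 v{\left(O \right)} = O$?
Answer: $-42546$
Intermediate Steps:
$v{\left(O \right)} = \frac{O}{2}$
$v{\left(-28 \right)} \left(1534 + K\right) = \frac{1}{2} \left(-28\right) \left(1534 + 1505\right) = \left(-14\right) 3039 = -42546$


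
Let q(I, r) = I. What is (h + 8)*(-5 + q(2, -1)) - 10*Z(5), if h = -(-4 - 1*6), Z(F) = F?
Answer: -104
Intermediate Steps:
h = 10 (h = -(-4 - 6) = -1*(-10) = 10)
(h + 8)*(-5 + q(2, -1)) - 10*Z(5) = (10 + 8)*(-5 + 2) - 10*5 = 18*(-3) - 50 = -54 - 50 = -104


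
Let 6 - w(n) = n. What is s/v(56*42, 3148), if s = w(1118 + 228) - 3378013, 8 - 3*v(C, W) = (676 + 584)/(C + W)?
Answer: -2787966225/2137 ≈ -1.3046e+6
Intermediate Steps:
w(n) = 6 - n
v(C, W) = 8/3 - 420/(C + W) (v(C, W) = 8/3 - (676 + 584)/(3*(C + W)) = 8/3 - 420/(C + W))
s = -3379353 (s = (6 - (1118 + 228)) - 3378013 = (6 - 1*1346) - 3378013 = (6 - 1346) - 3378013 = -1340 - 3378013 = -3379353)
s/v(56*42, 3148) = -3379353*3*(56*42 + 3148)/(4*(-315 + 2*(56*42) + 2*3148)) = -3379353*3*(2352 + 3148)/(4*(-315 + 2*2352 + 6296)) = -3379353*4125/(-315 + 4704 + 6296) = -3379353/((4/3)*(1/5500)*10685) = -3379353/2137/825 = -3379353*825/2137 = -2787966225/2137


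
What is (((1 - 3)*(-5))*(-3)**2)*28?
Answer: 2520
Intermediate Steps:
(((1 - 3)*(-5))*(-3)**2)*28 = (-2*(-5)*9)*28 = (10*9)*28 = 90*28 = 2520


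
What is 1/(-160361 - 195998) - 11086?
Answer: -3950595875/356359 ≈ -11086.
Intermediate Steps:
1/(-160361 - 195998) - 11086 = 1/(-356359) - 11086 = -1/356359 - 11086 = -3950595875/356359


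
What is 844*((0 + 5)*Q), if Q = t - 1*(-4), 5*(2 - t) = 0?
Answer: 25320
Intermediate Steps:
t = 2 (t = 2 - ⅕*0 = 2 + 0 = 2)
Q = 6 (Q = 2 - 1*(-4) = 2 + 4 = 6)
844*((0 + 5)*Q) = 844*((0 + 5)*6) = 844*(5*6) = 844*30 = 25320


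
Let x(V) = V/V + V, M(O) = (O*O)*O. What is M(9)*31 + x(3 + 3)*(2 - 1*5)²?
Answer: 22662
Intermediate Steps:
M(O) = O³ (M(O) = O²*O = O³)
x(V) = 1 + V
M(9)*31 + x(3 + 3)*(2 - 1*5)² = 9³*31 + (1 + (3 + 3))*(2 - 1*5)² = 729*31 + (1 + 6)*(2 - 5)² = 22599 + 7*(-3)² = 22599 + 7*9 = 22599 + 63 = 22662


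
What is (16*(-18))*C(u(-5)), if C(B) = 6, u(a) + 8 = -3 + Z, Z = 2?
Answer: -1728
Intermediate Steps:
u(a) = -9 (u(a) = -8 + (-3 + 2) = -8 - 1 = -9)
(16*(-18))*C(u(-5)) = (16*(-18))*6 = -288*6 = -1728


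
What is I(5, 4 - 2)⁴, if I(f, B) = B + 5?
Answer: 2401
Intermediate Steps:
I(f, B) = 5 + B
I(5, 4 - 2)⁴ = (5 + (4 - 2))⁴ = (5 + 2)⁴ = 7⁴ = 2401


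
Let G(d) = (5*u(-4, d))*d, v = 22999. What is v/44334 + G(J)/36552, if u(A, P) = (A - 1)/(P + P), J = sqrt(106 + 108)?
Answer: 280035091/540165456 ≈ 0.51842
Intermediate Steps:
J = sqrt(214) ≈ 14.629
u(A, P) = (-1 + A)/(2*P) (u(A, P) = (-1 + A)/((2*P)) = (-1 + A)*(1/(2*P)) = (-1 + A)/(2*P))
G(d) = -25/2 (G(d) = (5*((-1 - 4)/(2*d)))*d = (5*((1/2)*(-5)/d))*d = (5*(-5/(2*d)))*d = (-25/(2*d))*d = -25/2)
v/44334 + G(J)/36552 = 22999/44334 - 25/2/36552 = 22999*(1/44334) - 25/2*1/36552 = 22999/44334 - 25/73104 = 280035091/540165456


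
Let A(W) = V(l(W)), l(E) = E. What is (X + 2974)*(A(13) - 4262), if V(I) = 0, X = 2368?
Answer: -22767604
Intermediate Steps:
A(W) = 0
(X + 2974)*(A(13) - 4262) = (2368 + 2974)*(0 - 4262) = 5342*(-4262) = -22767604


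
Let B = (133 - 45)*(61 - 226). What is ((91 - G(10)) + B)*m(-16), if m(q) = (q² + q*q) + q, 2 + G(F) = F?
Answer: -7160752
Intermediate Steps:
G(F) = -2 + F
B = -14520 (B = 88*(-165) = -14520)
m(q) = q + 2*q² (m(q) = (q² + q²) + q = 2*q² + q = q + 2*q²)
((91 - G(10)) + B)*m(-16) = ((91 - (-2 + 10)) - 14520)*(-16*(1 + 2*(-16))) = ((91 - 1*8) - 14520)*(-16*(1 - 32)) = ((91 - 8) - 14520)*(-16*(-31)) = (83 - 14520)*496 = -14437*496 = -7160752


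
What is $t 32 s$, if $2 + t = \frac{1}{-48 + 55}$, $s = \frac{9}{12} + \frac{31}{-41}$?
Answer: $\frac{104}{287} \approx 0.36237$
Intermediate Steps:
$s = - \frac{1}{164}$ ($s = 9 \cdot \frac{1}{12} + 31 \left(- \frac{1}{41}\right) = \frac{3}{4} - \frac{31}{41} = - \frac{1}{164} \approx -0.0060976$)
$t = - \frac{13}{7}$ ($t = -2 + \frac{1}{-48 + 55} = -2 + \frac{1}{7} = - \frac{13}{7} \approx -1.8571$)
$t 32 s = \left(- \frac{13}{7}\right) 32 \left(- \frac{1}{164}\right) = \left(- \frac{416}{7}\right) \left(- \frac{1}{164}\right) = \frac{104}{287}$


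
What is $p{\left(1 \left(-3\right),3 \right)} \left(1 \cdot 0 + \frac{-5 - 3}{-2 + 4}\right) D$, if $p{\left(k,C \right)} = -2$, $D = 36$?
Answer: $288$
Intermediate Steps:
$p{\left(1 \left(-3\right),3 \right)} \left(1 \cdot 0 + \frac{-5 - 3}{-2 + 4}\right) D = - 2 \left(1 \cdot 0 + \frac{-5 - 3}{-2 + 4}\right) 36 = - 2 \left(0 - \frac{8}{2}\right) 36 = - 2 \left(0 - 4\right) 36 = \left(-2\right) \left(-4\right) 36 = 8 \cdot 36 = 288$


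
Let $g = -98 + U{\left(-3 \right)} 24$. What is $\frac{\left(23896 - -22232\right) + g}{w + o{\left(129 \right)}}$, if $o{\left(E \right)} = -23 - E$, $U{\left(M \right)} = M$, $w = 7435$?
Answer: $\frac{45958}{7283} \approx 6.3103$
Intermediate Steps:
$g = -170$ ($g = -98 - 72 = -170$)
$\frac{\left(23896 - -22232\right) + g}{w + o{\left(129 \right)}} = \frac{\left(23896 - -22232\right) - 170}{7435 - 152} = \frac{\left(23896 + 22232\right) - 170}{7435 - 152} = \frac{46128 - 170}{7435 - 152} = \frac{45958}{7283}$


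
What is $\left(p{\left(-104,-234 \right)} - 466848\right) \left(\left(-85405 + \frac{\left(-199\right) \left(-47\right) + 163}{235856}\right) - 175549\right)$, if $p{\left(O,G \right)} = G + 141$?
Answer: $\frac{7184769465891657}{58964} \approx 1.2185 \cdot 10^{11}$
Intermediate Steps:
$p{\left(O,G \right)} = 141 + G$
$\left(p{\left(-104,-234 \right)} - 466848\right) \left(\left(-85405 + \frac{\left(-199\right) \left(-47\right) + 163}{235856}\right) - 175549\right) = \left(\left(141 - 234\right) - 466848\right) \left(\left(-85405 + \frac{\left(-199\right) \left(-47\right) + 163}{235856}\right) - 175549\right) = \left(-93 - 466848\right) \left(\left(-85405 + \left(9353 + 163\right) \frac{1}{235856}\right) - 175549\right) = - 466941 \left(\left(-85405 + 9516 \cdot \frac{1}{235856}\right) - 175549\right) = - 466941 \left(\left(-85405 + \frac{2379}{58964}\right) - 175549\right) = - 466941 \left(- \frac{5035818041}{58964} - 175549\right) = \left(-466941\right) \left(- \frac{15386889277}{58964}\right) = \frac{7184769465891657}{58964}$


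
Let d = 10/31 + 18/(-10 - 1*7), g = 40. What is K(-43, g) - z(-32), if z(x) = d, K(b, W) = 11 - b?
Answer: 28846/527 ≈ 54.736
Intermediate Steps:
d = -388/527 (d = 10*(1/31) + 18/(-10 - 7) = 10/31 + 18/(-17) = 10/31 + 18*(-1/17) = 10/31 - 18/17 = -388/527 ≈ -0.73624)
z(x) = -388/527
K(-43, g) - z(-32) = (11 - 1*(-43)) - 1*(-388/527) = (11 + 43) + 388/527 = 54 + 388/527 = 28846/527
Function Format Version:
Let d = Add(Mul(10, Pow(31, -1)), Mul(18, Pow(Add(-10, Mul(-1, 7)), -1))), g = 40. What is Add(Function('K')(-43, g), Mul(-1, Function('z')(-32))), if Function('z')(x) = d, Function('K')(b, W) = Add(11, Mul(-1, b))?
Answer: Rational(28846, 527) ≈ 54.736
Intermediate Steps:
d = Rational(-388, 527) (d = Add(Mul(10, Rational(1, 31)), Mul(18, Pow(Add(-10, -7), -1))) = Add(Rational(10, 31), Mul(18, Pow(-17, -1))) = Add(Rational(10, 31), Mul(18, Rational(-1, 17))) = Add(Rational(10, 31), Rational(-18, 17)) = Rational(-388, 527) ≈ -0.73624)
Function('z')(x) = Rational(-388, 527)
Add(Function('K')(-43, g), Mul(-1, Function('z')(-32))) = Add(Add(11, Mul(-1, -43)), Mul(-1, Rational(-388, 527))) = Add(Add(11, 43), Rational(388, 527)) = Add(54, Rational(388, 527)) = Rational(28846, 527)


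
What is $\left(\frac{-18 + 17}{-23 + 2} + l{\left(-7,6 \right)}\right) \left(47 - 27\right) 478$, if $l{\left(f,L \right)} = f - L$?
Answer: $- \frac{2600320}{21} \approx -1.2382 \cdot 10^{5}$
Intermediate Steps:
$\left(\frac{-18 + 17}{-23 + 2} + l{\left(-7,6 \right)}\right) \left(47 - 27\right) 478 = \left(\frac{-18 + 17}{-23 + 2} - 13\right) \left(47 - 27\right) 478 = \left(- \frac{1}{-21} - 13\right) 20 \cdot 478 = \left(\left(-1\right) \left(- \frac{1}{21}\right) - 13\right) 20 \cdot 478 = \left(\frac{1}{21} - 13\right) 20 \cdot 478 = \left(- \frac{272}{21}\right) 20 \cdot 478 = \left(- \frac{5440}{21}\right) 478 = - \frac{2600320}{21}$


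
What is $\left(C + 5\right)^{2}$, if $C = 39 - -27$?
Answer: $5041$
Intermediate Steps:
$C = 66$ ($C = 39 + 27 = 66$)
$\left(C + 5\right)^{2} = \left(66 + 5\right)^{2} = 71^{2} = 5041$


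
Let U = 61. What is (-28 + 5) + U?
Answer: 38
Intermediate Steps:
(-28 + 5) + U = (-28 + 5) + 61 = -23 + 61 = 38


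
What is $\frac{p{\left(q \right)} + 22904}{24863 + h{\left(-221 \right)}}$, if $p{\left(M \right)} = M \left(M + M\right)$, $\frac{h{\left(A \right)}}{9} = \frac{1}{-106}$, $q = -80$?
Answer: $\frac{3784624}{2635469} \approx 1.436$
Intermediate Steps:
$h{\left(A \right)} = - \frac{9}{106}$ ($h{\left(A \right)} = \frac{9}{-106} = 9 \left(- \frac{1}{106}\right) = - \frac{9}{106}$)
$p{\left(M \right)} = 2 M^{2}$ ($p{\left(M \right)} = M 2 M = 2 M^{2}$)
$\frac{p{\left(q \right)} + 22904}{24863 + h{\left(-221 \right)}} = \frac{2 \left(-80\right)^{2} + 22904}{24863 - \frac{9}{106}} = \frac{2 \cdot 6400 + 22904}{\frac{2635469}{106}} = \left(12800 + 22904\right) \frac{106}{2635469} = 35704 \cdot \frac{106}{2635469} = \frac{3784624}{2635469}$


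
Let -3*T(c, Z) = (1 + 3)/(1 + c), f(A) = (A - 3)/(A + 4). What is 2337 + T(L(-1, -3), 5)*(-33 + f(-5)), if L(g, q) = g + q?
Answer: 20933/9 ≈ 2325.9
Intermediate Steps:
f(A) = (-3 + A)/(4 + A)
T(c, Z) = -4/(3*(1 + c)) (T(c, Z) = -(1 + 3)/(3*(1 + c)) = -4/(3*(1 + c)))
2337 + T(L(-1, -3), 5)*(-33 + f(-5)) = 2337 + (-4/(3 + 3*(-1 - 3)))*(-33 + (-3 - 5)/(4 - 5)) = 2337 + (-4/(3 + 3*(-4)))*(-33 - 8/(-1)) = 2337 + (-4/(3 - 12))*(-33 - 1*(-8)) = 2337 + (-4/(-9))*(-33 + 8) = 2337 - 4*(-1/9)*(-25) = 2337 + (4/9)*(-25) = 2337 - 100/9 = 20933/9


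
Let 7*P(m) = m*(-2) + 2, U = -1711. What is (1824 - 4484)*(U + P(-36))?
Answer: 4523140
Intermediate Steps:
P(m) = 2/7 - 2*m/7 (P(m) = (m*(-2) + 2)/7 = (-2*m + 2)/7 = (2 - 2*m)/7 = 2/7 - 2*m/7)
(1824 - 4484)*(U + P(-36)) = (1824 - 4484)*(-1711 + (2/7 - 2/7*(-36))) = -2660*(-1711 + (2/7 + 72/7)) = -2660*(-1711 + 74/7) = -2660*(-11903/7) = 4523140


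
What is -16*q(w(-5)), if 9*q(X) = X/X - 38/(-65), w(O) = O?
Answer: -1648/585 ≈ -2.8171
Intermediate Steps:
q(X) = 103/585 (q(X) = (X/X - 38/(-65))/9 = (1 - 38*(-1/65))/9 = (1 + 38/65)/9 = (⅑)*(103/65) = 103/585)
-16*q(w(-5)) = -16*103/585 = -1648/585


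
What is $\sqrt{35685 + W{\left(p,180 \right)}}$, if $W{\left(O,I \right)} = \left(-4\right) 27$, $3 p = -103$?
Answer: $3 \sqrt{3953} \approx 188.62$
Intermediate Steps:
$p = - \frac{103}{3}$ ($p = \frac{1}{3} \left(-103\right) = - \frac{103}{3} \approx -34.333$)
$W{\left(O,I \right)} = -108$
$\sqrt{35685 + W{\left(p,180 \right)}} = \sqrt{35685 - 108} = \sqrt{35577} = 3 \sqrt{3953}$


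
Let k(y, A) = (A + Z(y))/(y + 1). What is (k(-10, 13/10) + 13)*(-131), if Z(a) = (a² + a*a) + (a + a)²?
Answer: 634433/90 ≈ 7049.3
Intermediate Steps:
Z(a) = 6*a² (Z(a) = (a² + a²) + (2*a)² = 2*a² + 4*a² = 6*a²)
k(y, A) = (A + 6*y²)/(1 + y) (k(y, A) = (A + 6*y²)/(y + 1) = (A + 6*y²)/(1 + y))
(k(-10, 13/10) + 13)*(-131) = ((13/10 + 6*(-10)²)/(1 - 10) + 13)*(-131) = ((13*(⅒) + 6*100)/(-9) + 13)*(-131) = (-(13/10 + 600)/9 + 13)*(-131) = (-⅑*6013/10 + 13)*(-131) = (-6013/90 + 13)*(-131) = -4843/90*(-131) = 634433/90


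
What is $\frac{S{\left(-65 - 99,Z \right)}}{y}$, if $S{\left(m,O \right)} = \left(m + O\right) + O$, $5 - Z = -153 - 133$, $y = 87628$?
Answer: $\frac{11}{2306} \approx 0.0047702$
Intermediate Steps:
$Z = 291$ ($Z = 5 - \left(-153 - 133\right) = 5 - -286 = 5 + 286 = 291$)
$S{\left(m,O \right)} = m + 2 O$ ($S{\left(m,O \right)} = \left(O + m\right) + O = m + 2 O$)
$\frac{S{\left(-65 - 99,Z \right)}}{y} = \frac{\left(-65 - 99\right) + 2 \cdot 291}{87628} = \left(-164 + 582\right) \frac{1}{87628} = 418 \cdot \frac{1}{87628} = \frac{11}{2306}$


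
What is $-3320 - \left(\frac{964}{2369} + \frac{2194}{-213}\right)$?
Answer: $- \frac{1670269786}{504597} \approx -3310.1$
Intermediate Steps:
$-3320 - \left(\frac{964}{2369} + \frac{2194}{-213}\right) = -3320 - \left(964 \cdot \frac{1}{2369} + 2194 \left(- \frac{1}{213}\right)\right) = -3320 - \left(\frac{964}{2369} - \frac{2194}{213}\right) = -3320 - - \frac{4992254}{504597} = -3320 + \frac{4992254}{504597} = - \frac{1670269786}{504597}$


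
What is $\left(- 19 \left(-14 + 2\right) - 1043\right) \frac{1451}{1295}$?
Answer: $- \frac{236513}{259} \approx -913.18$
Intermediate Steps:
$\left(- 19 \left(-14 + 2\right) - 1043\right) \frac{1451}{1295} = \left(\left(-19\right) \left(-12\right) - 1043\right) 1451 \cdot \frac{1}{1295} = \left(228 - 1043\right) \frac{1451}{1295} = \left(-815\right) \frac{1451}{1295} = - \frac{236513}{259}$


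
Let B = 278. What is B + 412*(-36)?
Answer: -14554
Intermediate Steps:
B + 412*(-36) = 278 + 412*(-36) = 278 - 14832 = -14554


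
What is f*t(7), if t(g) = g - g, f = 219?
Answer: 0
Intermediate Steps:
t(g) = 0
f*t(7) = 219*0 = 0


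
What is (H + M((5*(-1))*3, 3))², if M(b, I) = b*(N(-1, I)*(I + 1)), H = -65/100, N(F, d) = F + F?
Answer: 5697769/400 ≈ 14244.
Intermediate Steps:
N(F, d) = 2*F
H = -13/20 (H = -65*1/100 = -13/20 ≈ -0.65000)
M(b, I) = b*(-2 - 2*I) (M(b, I) = b*((2*(-1))*(I + 1)) = b*(-2*(1 + I)) = b*(-2 - 2*I))
(H + M((5*(-1))*3, 3))² = (-13/20 - 2*(5*(-1))*3*(1 + 3))² = (-13/20 - 2*(-5*3)*4)² = (-13/20 - 2*(-15)*4)² = (-13/20 + 120)² = (2387/20)² = 5697769/400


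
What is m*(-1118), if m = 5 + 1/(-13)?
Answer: -5504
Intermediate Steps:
m = 64/13 (m = 5 - 1/13 = 64/13 ≈ 4.9231)
m*(-1118) = (64/13)*(-1118) = -5504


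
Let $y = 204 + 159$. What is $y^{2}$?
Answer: $131769$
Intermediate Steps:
$y = 363$
$y^{2} = 363^{2} = 131769$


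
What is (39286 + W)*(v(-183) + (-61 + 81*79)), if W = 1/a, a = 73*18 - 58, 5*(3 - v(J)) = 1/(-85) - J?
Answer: 132208784676507/533800 ≈ 2.4767e+8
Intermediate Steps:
v(J) = 1276/425 + J/5 (v(J) = 3 - (1/(-85) - J)/5 = 3 - (-1/85 - J)/5 = 3 + (1/425 + J/5) = 1276/425 + J/5)
a = 1256 (a = 1314 - 58 = 1256)
W = 1/1256 ≈ 0.00079618
(39286 + W)*(v(-183) + (-61 + 81*79)) = (39286 + 1/1256)*((1276/425 + (1/5)*(-183)) + (-61 + 81*79)) = 49343217*((1276/425 - 183/5) + (-61 + 6399))/1256 = 49343217*(-14279/425 + 6338)/1256 = (49343217/1256)*(2679371/425) = 132208784676507/533800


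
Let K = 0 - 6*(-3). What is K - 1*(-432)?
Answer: 450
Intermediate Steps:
K = 18 (K = 0 + 18 = 18)
K - 1*(-432) = 18 - 1*(-432) = 18 + 432 = 450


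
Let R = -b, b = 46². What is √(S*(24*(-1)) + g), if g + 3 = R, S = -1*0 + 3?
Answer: I*√2191 ≈ 46.808*I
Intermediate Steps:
S = 3 (S = 0 + 3 = 3)
b = 2116
R = -2116 (R = -1*2116 = -2116)
g = -2119 (g = -3 - 2116 = -2119)
√(S*(24*(-1)) + g) = √(3*(24*(-1)) - 2119) = √(3*(-24) - 2119) = √(-72 - 2119) = √(-2191) = I*√2191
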